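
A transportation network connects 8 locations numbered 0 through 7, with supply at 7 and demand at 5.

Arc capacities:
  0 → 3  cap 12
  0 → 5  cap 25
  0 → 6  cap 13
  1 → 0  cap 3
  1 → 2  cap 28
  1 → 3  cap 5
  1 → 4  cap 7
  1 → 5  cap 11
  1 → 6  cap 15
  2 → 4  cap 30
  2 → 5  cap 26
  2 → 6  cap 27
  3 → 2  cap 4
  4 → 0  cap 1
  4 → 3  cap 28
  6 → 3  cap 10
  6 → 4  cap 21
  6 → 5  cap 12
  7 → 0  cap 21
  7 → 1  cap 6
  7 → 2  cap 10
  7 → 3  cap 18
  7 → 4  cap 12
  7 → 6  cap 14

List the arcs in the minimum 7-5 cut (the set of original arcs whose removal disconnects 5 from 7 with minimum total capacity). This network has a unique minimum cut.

Min-cut arcs: {(3,2), (4,0), (6,5), (7,0), (7,1), (7,2)} (total capacity 54)

augment #1: 7→0→5 push 21
augment #2: 7→1→5 push 6
augment #3: 7→2→5 push 10
augment #4: 7→6→5 push 12
augment #5: 7→3→2→5 push 4
augment #6: 7→4→0→5 push 1
max flow = 54; residual-reachable set from 7 gives S-side
cut edges (S→T): {(3,2), (4,0), (6,5), (7,0), (7,1), (7,2)} total cap 54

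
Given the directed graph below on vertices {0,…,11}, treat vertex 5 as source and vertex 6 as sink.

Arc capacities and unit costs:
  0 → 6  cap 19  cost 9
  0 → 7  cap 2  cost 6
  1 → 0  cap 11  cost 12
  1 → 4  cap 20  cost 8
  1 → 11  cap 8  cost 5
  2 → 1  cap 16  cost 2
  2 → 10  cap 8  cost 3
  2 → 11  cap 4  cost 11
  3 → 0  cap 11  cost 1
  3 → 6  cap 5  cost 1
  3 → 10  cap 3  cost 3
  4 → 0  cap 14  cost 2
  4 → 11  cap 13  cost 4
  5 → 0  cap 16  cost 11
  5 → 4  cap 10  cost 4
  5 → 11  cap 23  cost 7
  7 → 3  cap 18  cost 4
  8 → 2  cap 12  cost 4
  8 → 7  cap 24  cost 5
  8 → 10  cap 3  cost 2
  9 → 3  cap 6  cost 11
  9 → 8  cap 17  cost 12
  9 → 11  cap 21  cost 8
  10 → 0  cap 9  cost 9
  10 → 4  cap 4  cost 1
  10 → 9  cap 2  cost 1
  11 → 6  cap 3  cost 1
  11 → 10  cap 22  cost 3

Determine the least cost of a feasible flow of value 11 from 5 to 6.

shortest-cost path #1: 5→11→6 push 3 @ unit cost 8 (adds 24)
shortest-cost path #2: 5→4→0→6 push 8 @ unit cost 15 (adds 120)
total cost = 144

Minimum cost for 11 units: 144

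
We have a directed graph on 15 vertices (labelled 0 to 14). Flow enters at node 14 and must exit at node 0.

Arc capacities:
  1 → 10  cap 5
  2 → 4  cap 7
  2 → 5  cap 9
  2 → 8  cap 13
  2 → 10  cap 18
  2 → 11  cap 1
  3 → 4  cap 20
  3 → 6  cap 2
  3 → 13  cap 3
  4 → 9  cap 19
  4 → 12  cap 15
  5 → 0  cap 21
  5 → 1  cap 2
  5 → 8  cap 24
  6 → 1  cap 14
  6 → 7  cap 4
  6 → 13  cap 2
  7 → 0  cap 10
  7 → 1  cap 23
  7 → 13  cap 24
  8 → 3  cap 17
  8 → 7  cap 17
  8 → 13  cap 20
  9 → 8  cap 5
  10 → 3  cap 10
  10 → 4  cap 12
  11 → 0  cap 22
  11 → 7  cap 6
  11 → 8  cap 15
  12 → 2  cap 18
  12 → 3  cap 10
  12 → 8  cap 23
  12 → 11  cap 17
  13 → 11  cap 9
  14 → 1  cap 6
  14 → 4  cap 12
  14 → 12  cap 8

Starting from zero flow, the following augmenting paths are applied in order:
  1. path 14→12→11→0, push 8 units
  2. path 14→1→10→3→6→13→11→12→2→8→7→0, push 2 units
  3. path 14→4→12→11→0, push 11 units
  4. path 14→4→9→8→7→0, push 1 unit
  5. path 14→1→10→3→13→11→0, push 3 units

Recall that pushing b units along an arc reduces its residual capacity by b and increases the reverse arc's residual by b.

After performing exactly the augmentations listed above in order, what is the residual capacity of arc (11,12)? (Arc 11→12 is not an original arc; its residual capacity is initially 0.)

after path 1 (14→12→11→0, push 8): res(11,12)=8
after path 2 (14→1→10→3→6→13→11→12→2→8→7→0, push 2): res(11,12)=6
after path 3 (14→4→12→11→0, push 11): res(11,12)=17
after path 4 (14→4→9→8→7→0, push 1): res(11,12)=17
after path 5 (14→1→10→3→13→11→0, push 3): res(11,12)=17

Residual capacity of (11,12): 17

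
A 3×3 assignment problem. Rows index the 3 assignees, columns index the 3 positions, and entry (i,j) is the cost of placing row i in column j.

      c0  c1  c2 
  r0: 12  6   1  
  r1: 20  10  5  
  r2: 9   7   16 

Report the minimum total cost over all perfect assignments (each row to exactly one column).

Minimum assignment cost: 20

one of 2 optimal assignments: row0→col1 (cost 6), row1→col2 (cost 5), row2→col0 (cost 9)
total = 6 + 5 + 9 = 20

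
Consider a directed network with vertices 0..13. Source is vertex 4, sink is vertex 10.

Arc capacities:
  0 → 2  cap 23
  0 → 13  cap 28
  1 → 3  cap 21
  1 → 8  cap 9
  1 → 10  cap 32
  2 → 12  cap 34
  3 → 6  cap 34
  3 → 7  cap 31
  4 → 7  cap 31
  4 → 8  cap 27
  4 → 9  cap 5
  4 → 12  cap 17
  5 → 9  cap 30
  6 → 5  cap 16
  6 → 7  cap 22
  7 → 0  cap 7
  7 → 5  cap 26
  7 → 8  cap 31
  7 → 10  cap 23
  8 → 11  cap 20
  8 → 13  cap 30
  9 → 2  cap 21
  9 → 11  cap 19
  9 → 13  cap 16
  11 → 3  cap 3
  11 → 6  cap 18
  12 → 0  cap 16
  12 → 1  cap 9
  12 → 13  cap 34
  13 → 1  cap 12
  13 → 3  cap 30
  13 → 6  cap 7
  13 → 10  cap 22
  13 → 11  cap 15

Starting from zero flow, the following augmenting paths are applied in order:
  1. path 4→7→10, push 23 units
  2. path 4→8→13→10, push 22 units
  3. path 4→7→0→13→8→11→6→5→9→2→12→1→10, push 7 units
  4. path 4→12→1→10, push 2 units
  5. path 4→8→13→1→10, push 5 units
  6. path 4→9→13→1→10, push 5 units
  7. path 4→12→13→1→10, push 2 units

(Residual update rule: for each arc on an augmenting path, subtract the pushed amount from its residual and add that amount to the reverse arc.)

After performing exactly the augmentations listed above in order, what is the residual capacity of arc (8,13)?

Residual capacity of (8,13): 10

after path 1 (4→7→10, push 23): res(8,13)=30
after path 2 (4→8→13→10, push 22): res(8,13)=8
after path 3 (4→7→0→13→8→11→6→5→9→2→12→1→10, push 7): res(8,13)=15
after path 4 (4→12→1→10, push 2): res(8,13)=15
after path 5 (4→8→13→1→10, push 5): res(8,13)=10
after path 6 (4→9→13→1→10, push 5): res(8,13)=10
after path 7 (4→12→13→1→10, push 2): res(8,13)=10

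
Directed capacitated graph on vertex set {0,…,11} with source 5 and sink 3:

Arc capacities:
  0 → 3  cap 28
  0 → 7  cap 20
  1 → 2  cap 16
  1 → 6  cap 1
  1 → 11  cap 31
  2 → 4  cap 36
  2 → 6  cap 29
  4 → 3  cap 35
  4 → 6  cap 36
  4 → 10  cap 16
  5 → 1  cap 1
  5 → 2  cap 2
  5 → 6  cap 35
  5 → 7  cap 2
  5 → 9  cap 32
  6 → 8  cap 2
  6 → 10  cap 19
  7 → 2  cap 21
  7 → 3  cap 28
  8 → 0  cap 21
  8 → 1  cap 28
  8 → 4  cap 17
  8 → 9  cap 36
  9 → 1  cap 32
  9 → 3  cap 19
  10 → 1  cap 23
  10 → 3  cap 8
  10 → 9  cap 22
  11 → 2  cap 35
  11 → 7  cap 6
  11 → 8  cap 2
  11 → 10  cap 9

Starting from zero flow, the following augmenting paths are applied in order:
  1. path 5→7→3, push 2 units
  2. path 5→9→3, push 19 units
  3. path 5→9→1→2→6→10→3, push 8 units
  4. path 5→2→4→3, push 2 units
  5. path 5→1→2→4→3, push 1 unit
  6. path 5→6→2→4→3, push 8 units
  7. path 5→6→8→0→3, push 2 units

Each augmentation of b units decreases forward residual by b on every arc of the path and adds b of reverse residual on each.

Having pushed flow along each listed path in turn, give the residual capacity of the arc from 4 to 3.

Residual capacity of (4,3): 24

after path 1 (5→7→3, push 2): res(4,3)=35
after path 2 (5→9→3, push 19): res(4,3)=35
after path 3 (5→9→1→2→6→10→3, push 8): res(4,3)=35
after path 4 (5→2→4→3, push 2): res(4,3)=33
after path 5 (5→1→2→4→3, push 1): res(4,3)=32
after path 6 (5→6→2→4→3, push 8): res(4,3)=24
after path 7 (5→6→8→0→3, push 2): res(4,3)=24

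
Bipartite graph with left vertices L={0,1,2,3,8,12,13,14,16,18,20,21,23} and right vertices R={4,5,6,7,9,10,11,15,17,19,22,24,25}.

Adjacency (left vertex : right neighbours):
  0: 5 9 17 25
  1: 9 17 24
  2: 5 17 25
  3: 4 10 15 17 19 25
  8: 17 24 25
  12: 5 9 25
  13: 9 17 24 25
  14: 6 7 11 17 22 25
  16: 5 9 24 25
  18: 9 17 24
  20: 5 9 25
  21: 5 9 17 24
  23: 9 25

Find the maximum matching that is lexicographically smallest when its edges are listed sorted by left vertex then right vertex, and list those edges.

|M| = 7 (so the lex-smallest maximum matching has 7 edges)
process left vertices in ascending order; for each, take the smallest-labelled available neighbour that still permits 7 edges overall, or leave it unmatched if none does
lex-smallest matching: {0-5, 1-9, 2-17, 3-4, 8-24, 12-25, 14-6}

Lex-smallest maximum matching: {(0,5), (1,9), (2,17), (3,4), (8,24), (12,25), (14,6)}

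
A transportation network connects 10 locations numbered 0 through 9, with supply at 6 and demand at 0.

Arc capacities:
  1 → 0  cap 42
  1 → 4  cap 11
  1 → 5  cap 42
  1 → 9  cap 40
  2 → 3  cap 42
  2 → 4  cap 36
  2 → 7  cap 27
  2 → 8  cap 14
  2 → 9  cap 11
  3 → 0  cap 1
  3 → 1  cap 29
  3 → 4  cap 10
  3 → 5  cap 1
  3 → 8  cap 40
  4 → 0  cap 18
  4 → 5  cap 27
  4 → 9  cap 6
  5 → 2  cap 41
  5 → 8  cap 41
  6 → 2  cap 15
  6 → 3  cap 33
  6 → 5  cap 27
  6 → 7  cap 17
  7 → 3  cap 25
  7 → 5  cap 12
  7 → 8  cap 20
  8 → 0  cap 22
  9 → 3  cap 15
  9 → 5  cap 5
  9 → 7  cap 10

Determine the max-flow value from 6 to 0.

augment #1: 6→3→0 bottleneck 1, total now 1
augment #2: 6→2→4→0 bottleneck 15, total now 16
augment #3: 6→3→1→0 bottleneck 29, total now 45
augment #4: 6→3→4→0 bottleneck 3, total now 48
augment #5: 6→5→8→0 bottleneck 22, total now 70

Maximum flow value: 70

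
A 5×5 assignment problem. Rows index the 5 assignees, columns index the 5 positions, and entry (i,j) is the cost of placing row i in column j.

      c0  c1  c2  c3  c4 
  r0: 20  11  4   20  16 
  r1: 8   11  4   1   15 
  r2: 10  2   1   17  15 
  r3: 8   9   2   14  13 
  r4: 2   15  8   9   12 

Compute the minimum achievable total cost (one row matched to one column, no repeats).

Minimum assignment cost: 22

optimal assignment: row0→col2 (cost 4), row1→col3 (cost 1), row2→col1 (cost 2), row3→col4 (cost 13), row4→col0 (cost 2)
total = 4 + 1 + 2 + 13 + 2 = 22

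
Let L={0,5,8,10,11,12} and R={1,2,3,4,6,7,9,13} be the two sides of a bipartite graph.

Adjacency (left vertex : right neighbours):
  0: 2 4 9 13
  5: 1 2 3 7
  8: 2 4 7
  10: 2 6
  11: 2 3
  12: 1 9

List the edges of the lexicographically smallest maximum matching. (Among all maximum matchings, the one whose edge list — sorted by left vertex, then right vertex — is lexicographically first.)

Lex-smallest maximum matching: {(0,2), (5,1), (8,4), (10,6), (11,3), (12,9)}

|M| = 6 (so the lex-smallest maximum matching has 6 edges)
process left vertices in ascending order; for each, take the smallest-labelled available neighbour that still permits 6 edges overall, or leave it unmatched if none does
lex-smallest matching: {0-2, 5-1, 8-4, 10-6, 11-3, 12-9}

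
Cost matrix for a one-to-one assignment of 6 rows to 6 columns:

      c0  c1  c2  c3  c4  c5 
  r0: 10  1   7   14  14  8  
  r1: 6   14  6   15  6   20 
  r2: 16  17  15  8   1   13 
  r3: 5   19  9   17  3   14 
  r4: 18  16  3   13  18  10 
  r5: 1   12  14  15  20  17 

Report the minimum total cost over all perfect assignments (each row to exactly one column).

Minimum assignment cost: 29

optimal assignment: row0→col1 (cost 1), row1→col2 (cost 6), row2→col3 (cost 8), row3→col4 (cost 3), row4→col5 (cost 10), row5→col0 (cost 1)
total = 1 + 6 + 8 + 3 + 10 + 1 = 29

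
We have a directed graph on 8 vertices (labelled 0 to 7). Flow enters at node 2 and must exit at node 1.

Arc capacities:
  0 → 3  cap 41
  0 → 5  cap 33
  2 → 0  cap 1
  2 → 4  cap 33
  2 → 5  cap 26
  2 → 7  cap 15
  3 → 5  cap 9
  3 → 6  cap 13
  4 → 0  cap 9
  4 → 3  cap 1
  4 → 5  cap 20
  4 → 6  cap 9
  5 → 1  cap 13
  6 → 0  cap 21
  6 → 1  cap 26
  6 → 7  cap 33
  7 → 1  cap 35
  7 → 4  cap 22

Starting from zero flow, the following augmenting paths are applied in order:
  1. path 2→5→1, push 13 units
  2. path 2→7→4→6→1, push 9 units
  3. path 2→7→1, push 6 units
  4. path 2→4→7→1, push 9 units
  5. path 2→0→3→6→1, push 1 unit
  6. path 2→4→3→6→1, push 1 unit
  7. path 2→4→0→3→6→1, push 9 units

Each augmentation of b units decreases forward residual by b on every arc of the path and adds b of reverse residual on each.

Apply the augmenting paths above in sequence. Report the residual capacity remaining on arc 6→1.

Residual capacity of (6,1): 6

after path 1 (2→5→1, push 13): res(6,1)=26
after path 2 (2→7→4→6→1, push 9): res(6,1)=17
after path 3 (2→7→1, push 6): res(6,1)=17
after path 4 (2→4→7→1, push 9): res(6,1)=17
after path 5 (2→0→3→6→1, push 1): res(6,1)=16
after path 6 (2→4→3→6→1, push 1): res(6,1)=15
after path 7 (2→4→0→3→6→1, push 9): res(6,1)=6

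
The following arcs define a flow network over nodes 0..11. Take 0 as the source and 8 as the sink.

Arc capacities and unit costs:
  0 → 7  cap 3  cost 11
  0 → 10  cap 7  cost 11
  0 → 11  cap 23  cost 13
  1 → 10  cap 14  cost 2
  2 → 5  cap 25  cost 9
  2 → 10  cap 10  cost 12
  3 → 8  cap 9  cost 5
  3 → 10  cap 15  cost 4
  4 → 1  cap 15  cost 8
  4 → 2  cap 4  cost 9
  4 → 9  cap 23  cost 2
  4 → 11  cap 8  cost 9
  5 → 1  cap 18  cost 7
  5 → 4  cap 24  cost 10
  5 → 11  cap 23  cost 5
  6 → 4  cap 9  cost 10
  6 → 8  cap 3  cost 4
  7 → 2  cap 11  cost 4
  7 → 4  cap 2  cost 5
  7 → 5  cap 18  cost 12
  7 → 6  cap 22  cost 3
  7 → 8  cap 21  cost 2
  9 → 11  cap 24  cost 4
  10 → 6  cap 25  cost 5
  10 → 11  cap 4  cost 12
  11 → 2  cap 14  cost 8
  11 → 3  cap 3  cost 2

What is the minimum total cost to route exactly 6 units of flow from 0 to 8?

Minimum cost for 6 units: 99

shortest-cost path #1: 0→7→8 push 3 @ unit cost 13 (adds 39)
shortest-cost path #2: 0→11→3→8 push 3 @ unit cost 20 (adds 60)
total cost = 99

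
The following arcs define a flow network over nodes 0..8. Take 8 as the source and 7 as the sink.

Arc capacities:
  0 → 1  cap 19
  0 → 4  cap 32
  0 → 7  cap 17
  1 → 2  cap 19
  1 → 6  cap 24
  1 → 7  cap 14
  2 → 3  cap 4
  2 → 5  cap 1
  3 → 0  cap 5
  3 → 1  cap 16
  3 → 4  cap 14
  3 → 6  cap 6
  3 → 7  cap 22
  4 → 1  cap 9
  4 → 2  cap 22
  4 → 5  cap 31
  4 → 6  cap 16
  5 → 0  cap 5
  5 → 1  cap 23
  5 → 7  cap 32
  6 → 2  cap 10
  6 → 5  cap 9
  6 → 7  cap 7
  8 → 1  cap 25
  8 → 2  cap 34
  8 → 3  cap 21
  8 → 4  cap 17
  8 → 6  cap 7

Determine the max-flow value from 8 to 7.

augment #1: 8→1→7 bottleneck 14, total now 14
augment #2: 8→3→7 bottleneck 21, total now 35
augment #3: 8→6→7 bottleneck 7, total now 42
augment #4: 8→2→3→7 bottleneck 1, total now 43
augment #5: 8→2→5→7 bottleneck 1, total now 44
augment #6: 8→4→5→7 bottleneck 17, total now 61
augment #7: 8→1→6→5→7 bottleneck 9, total now 70
augment #8: 8→2→3→0→7 bottleneck 3, total now 73

Maximum flow value: 73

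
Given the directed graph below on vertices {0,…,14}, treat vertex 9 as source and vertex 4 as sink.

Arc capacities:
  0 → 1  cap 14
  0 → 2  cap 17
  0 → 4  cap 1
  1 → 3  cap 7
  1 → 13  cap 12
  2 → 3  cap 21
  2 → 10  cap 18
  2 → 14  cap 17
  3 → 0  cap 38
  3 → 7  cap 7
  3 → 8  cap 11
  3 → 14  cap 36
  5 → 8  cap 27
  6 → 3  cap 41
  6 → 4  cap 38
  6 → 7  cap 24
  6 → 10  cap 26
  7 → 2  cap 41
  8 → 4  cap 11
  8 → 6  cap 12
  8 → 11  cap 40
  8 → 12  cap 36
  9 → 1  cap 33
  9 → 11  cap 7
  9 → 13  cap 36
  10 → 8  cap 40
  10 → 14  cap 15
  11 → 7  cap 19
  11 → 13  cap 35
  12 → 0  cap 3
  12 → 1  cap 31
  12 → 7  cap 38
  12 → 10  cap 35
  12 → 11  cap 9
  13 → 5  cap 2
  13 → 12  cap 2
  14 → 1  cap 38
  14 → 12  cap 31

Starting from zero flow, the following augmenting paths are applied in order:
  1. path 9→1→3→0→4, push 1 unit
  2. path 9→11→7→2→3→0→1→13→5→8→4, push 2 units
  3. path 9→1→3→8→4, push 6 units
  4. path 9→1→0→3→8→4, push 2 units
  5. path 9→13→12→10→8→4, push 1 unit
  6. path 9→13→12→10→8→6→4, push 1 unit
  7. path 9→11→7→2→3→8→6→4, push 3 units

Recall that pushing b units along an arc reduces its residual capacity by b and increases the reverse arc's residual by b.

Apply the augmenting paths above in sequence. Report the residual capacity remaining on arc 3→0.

after path 1 (9→1→3→0→4, push 1): res(3,0)=37
after path 2 (9→11→7→2→3→0→1→13→5→8→4, push 2): res(3,0)=35
after path 3 (9→1→3→8→4, push 6): res(3,0)=35
after path 4 (9→1→0→3→8→4, push 2): res(3,0)=37
after path 5 (9→13→12→10→8→4, push 1): res(3,0)=37
after path 6 (9→13→12→10→8→6→4, push 1): res(3,0)=37
after path 7 (9→11→7→2→3→8→6→4, push 3): res(3,0)=37

Residual capacity of (3,0): 37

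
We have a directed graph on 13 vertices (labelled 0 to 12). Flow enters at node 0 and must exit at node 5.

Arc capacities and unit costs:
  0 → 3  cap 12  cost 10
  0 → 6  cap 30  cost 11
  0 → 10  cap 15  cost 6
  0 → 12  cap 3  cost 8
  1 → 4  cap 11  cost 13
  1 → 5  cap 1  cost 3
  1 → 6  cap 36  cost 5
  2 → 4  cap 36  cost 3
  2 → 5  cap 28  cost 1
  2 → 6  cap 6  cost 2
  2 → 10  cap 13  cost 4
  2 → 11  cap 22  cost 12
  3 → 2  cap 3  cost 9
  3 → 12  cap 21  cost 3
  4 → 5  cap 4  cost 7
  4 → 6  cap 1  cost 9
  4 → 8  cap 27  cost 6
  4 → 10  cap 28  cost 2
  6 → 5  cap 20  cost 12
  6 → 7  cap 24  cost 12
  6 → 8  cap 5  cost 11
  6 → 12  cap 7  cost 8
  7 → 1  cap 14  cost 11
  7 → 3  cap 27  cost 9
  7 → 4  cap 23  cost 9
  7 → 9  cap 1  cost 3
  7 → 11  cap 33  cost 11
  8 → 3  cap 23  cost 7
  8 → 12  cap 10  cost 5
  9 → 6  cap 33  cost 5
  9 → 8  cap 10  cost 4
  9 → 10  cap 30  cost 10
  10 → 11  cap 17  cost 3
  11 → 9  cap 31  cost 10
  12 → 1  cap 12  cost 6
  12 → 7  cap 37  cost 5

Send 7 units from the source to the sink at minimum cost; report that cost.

Minimum cost for 7 units: 146

shortest-cost path #1: 0→12→1→5 push 1 @ unit cost 17 (adds 17)
shortest-cost path #2: 0→3→2→5 push 3 @ unit cost 20 (adds 60)
shortest-cost path #3: 0→6→5 push 3 @ unit cost 23 (adds 69)
total cost = 146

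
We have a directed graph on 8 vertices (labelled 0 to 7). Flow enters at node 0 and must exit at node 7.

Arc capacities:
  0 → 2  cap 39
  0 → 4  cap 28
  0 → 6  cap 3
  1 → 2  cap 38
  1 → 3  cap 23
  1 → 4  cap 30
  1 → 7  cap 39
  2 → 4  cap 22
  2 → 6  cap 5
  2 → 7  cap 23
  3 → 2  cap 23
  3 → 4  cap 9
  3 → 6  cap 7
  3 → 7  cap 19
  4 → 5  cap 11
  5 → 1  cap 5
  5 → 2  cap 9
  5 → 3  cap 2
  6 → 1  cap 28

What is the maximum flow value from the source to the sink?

Maximum flow value: 38

augment #1: 0→2→7 bottleneck 23, total now 23
augment #2: 0→6→1→7 bottleneck 3, total now 26
augment #3: 0→2→6→1→7 bottleneck 5, total now 31
augment #4: 0→4→5→1→7 bottleneck 5, total now 36
augment #5: 0→4→5→3→7 bottleneck 2, total now 38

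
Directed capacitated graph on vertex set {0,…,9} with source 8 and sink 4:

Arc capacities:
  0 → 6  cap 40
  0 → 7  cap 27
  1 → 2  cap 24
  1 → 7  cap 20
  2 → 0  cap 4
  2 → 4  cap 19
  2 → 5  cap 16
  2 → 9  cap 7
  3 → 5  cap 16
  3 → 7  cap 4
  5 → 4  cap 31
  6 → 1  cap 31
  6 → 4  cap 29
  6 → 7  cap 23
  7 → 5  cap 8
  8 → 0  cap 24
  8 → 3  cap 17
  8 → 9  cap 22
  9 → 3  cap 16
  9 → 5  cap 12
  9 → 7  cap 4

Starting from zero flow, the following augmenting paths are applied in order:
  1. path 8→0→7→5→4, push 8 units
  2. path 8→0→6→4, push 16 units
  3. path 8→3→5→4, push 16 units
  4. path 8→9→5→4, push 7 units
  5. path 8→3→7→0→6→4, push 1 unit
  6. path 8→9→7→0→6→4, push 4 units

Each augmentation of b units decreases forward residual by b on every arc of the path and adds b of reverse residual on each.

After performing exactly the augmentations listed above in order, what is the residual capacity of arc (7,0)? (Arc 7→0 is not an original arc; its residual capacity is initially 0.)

after path 1 (8→0→7→5→4, push 8): res(7,0)=8
after path 2 (8→0→6→4, push 16): res(7,0)=8
after path 3 (8→3→5→4, push 16): res(7,0)=8
after path 4 (8→9→5→4, push 7): res(7,0)=8
after path 5 (8→3→7→0→6→4, push 1): res(7,0)=7
after path 6 (8→9→7→0→6→4, push 4): res(7,0)=3

Residual capacity of (7,0): 3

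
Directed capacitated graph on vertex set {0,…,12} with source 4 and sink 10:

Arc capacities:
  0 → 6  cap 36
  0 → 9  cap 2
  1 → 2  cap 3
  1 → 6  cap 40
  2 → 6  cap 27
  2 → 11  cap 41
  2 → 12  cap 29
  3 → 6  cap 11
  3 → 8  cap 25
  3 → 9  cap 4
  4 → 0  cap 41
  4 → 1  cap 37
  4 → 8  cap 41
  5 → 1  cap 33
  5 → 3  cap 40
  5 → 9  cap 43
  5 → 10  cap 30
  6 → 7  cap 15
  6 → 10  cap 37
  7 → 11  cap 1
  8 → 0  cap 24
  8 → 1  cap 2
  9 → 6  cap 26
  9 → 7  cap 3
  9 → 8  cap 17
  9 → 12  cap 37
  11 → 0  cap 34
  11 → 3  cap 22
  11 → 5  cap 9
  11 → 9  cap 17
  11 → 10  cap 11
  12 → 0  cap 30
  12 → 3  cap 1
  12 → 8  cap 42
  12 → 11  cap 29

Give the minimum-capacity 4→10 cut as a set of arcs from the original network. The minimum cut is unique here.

augment #1: 4→0→6→10 push 36
augment #2: 4→1→6→10 push 1
augment #3: 4→1→2→11→10 push 3
augment #4: 4→0→9→7→11→10 push 1
augment #5: 4→0→9→12→11→10 push 1
augment #6: 4→1→6→7→9→12→11→10 push 1
max flow = 43; residual-reachable set from 4 gives S-side
cut edges (S→T): {(0,9), (1,2), (6,10), (7,11)} total cap 43

Min-cut arcs: {(0,9), (1,2), (6,10), (7,11)} (total capacity 43)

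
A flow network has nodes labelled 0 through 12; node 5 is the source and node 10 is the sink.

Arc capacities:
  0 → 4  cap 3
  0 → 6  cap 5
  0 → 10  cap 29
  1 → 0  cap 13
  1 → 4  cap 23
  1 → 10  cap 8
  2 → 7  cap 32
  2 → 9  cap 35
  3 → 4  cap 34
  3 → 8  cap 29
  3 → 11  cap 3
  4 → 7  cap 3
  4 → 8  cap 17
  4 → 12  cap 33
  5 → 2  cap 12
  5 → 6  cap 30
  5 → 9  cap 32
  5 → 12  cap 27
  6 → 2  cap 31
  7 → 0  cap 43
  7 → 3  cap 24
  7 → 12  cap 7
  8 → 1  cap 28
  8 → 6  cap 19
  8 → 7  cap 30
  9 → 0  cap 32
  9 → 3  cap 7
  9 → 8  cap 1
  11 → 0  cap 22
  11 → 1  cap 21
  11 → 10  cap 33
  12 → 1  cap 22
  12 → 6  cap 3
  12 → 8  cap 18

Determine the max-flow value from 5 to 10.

augment #1: 5→9→0→10 bottleneck 29, total now 29
augment #2: 5→12→1→10 bottleneck 8, total now 37
augment #3: 5→9→3→11→10 bottleneck 3, total now 40

Maximum flow value: 40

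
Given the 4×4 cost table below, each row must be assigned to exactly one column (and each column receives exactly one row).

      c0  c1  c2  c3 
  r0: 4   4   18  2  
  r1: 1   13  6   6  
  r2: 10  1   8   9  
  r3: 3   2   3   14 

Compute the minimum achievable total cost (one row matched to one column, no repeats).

Minimum assignment cost: 7

optimal assignment: row0→col3 (cost 2), row1→col0 (cost 1), row2→col1 (cost 1), row3→col2 (cost 3)
total = 2 + 1 + 1 + 3 = 7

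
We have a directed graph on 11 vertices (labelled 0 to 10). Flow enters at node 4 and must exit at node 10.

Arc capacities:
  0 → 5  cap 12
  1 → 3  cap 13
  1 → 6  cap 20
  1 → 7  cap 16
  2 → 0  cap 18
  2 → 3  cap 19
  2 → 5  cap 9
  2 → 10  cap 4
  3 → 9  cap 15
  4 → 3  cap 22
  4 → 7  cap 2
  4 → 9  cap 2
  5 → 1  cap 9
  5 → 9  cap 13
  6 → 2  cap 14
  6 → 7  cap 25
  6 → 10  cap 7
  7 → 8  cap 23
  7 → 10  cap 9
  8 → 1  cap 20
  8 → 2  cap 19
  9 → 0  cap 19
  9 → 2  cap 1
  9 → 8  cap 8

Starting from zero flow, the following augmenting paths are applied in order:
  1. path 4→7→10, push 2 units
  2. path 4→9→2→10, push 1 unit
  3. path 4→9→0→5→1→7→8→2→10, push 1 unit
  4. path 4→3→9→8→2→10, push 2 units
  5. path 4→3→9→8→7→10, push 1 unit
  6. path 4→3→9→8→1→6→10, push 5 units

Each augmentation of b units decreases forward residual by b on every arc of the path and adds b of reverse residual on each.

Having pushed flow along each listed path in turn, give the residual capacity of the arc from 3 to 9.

after path 1 (4→7→10, push 2): res(3,9)=15
after path 2 (4→9→2→10, push 1): res(3,9)=15
after path 3 (4→9→0→5→1→7→8→2→10, push 1): res(3,9)=15
after path 4 (4→3→9→8→2→10, push 2): res(3,9)=13
after path 5 (4→3→9→8→7→10, push 1): res(3,9)=12
after path 6 (4→3→9→8→1→6→10, push 5): res(3,9)=7

Residual capacity of (3,9): 7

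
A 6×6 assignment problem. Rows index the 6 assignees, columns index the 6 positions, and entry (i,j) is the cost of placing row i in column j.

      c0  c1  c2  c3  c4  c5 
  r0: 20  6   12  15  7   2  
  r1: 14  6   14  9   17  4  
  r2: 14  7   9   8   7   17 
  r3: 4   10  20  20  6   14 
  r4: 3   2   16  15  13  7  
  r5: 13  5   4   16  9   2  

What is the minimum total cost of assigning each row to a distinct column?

Minimum assignment cost: 28

optimal assignment: row0→col5 (cost 2), row1→col3 (cost 9), row2→col4 (cost 7), row3→col0 (cost 4), row4→col1 (cost 2), row5→col2 (cost 4)
total = 2 + 9 + 7 + 4 + 2 + 4 = 28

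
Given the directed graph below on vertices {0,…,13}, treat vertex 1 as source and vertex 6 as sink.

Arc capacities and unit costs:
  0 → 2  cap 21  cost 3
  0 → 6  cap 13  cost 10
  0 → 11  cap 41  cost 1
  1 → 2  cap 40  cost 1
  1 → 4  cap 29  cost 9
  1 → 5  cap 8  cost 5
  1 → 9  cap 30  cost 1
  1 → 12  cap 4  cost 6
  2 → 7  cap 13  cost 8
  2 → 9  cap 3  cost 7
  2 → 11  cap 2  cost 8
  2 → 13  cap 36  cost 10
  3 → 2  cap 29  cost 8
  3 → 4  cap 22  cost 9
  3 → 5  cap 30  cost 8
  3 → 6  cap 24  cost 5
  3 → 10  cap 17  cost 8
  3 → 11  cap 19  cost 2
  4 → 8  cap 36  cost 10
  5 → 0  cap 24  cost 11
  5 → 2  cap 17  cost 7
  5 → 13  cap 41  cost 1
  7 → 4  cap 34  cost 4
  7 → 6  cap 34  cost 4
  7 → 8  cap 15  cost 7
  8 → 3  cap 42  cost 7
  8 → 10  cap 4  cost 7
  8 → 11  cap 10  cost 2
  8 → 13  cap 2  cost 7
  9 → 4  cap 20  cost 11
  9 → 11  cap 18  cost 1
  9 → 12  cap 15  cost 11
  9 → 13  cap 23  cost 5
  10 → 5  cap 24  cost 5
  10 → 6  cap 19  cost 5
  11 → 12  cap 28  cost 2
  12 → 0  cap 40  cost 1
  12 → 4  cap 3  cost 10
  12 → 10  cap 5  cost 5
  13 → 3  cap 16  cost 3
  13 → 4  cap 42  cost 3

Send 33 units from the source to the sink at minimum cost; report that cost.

shortest-cost path #1: 1→2→7→6 push 13 @ unit cost 13 (adds 169)
shortest-cost path #2: 1→5→13→3→6 push 8 @ unit cost 14 (adds 112)
shortest-cost path #3: 1→9→13→3→6 push 8 @ unit cost 14 (adds 112)
shortest-cost path #4: 1→9→11→12→10→6 push 4 @ unit cost 14 (adds 56)
total cost = 449

Minimum cost for 33 units: 449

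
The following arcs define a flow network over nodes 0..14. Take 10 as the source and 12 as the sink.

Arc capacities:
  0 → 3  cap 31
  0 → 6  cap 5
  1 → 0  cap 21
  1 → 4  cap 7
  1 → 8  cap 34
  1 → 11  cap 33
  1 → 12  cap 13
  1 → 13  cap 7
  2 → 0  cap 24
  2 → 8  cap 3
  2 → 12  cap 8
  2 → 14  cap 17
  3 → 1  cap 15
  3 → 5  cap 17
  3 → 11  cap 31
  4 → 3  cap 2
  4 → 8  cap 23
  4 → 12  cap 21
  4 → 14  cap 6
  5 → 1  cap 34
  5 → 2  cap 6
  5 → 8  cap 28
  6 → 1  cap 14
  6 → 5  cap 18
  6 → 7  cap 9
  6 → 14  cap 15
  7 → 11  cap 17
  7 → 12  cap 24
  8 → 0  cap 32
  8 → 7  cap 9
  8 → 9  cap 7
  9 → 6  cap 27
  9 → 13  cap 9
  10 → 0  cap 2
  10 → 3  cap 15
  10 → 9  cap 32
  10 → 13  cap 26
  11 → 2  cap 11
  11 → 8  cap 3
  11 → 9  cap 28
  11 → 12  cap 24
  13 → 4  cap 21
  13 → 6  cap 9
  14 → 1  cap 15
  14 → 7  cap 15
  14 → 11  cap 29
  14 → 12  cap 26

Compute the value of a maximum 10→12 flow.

augment #1: 10→3→1→12 bottleneck 13, total now 13
augment #2: 10→3→11→12 bottleneck 2, total now 15
augment #3: 10→13→4→12 bottleneck 21, total now 36
augment #4: 10→0→3→11→12 bottleneck 2, total now 38
augment #5: 10→9→6→7→12 bottleneck 9, total now 47
augment #6: 10→9→6→14→12 bottleneck 15, total now 62
augment #7: 10→9→6→1→11→12 bottleneck 3, total now 65
augment #8: 10→13→6→1→11→12 bottleneck 5, total now 70
augment #9: 10→9→13→6→1→11→12 bottleneck 4, total now 74

Maximum flow value: 74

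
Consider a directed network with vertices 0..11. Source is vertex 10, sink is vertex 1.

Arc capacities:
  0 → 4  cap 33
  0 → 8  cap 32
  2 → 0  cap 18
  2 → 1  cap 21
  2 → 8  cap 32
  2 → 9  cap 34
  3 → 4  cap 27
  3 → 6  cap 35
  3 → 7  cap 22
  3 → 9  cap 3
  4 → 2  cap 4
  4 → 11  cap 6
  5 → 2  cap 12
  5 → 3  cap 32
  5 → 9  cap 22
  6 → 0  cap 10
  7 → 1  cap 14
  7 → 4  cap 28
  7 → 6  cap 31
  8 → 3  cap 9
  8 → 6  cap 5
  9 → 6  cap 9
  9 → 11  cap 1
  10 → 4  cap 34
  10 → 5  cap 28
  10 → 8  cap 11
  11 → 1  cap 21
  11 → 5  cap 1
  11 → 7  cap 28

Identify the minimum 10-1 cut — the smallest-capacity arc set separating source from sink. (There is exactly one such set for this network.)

augment #1: 10→4→2→1 push 4
augment #2: 10→4→11→1 push 6
augment #3: 10→5→2→1 push 12
augment #4: 10→5→3→7→1 push 14
augment #5: 10→5→9→11→1 push 1
max flow = 37; residual-reachable set from 10 gives S-side
cut edges (S→T): {(4,2), (4,11), (5,2), (7,1), (9,11)} total cap 37

Min-cut arcs: {(4,2), (4,11), (5,2), (7,1), (9,11)} (total capacity 37)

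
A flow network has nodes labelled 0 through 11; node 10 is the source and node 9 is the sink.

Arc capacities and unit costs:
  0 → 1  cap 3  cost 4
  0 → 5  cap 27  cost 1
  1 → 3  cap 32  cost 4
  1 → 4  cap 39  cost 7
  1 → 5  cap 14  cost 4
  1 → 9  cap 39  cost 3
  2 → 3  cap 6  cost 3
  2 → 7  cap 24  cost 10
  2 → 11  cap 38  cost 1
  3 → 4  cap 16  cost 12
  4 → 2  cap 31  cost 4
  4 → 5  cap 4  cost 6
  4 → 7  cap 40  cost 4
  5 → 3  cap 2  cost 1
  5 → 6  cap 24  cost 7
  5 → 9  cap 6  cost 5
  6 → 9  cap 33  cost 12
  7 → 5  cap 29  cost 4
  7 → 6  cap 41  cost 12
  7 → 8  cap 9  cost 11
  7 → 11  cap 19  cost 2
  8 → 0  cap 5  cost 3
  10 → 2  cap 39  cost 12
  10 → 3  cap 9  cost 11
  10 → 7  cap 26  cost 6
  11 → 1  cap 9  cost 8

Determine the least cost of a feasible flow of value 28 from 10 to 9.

Minimum cost for 28 units: 642

shortest-cost path #1: 10→7→5→9 push 6 @ unit cost 15 (adds 90)
shortest-cost path #2: 10→7→11→1→9 push 9 @ unit cost 19 (adds 171)
shortest-cost path #3: 10→7→8→0→1→9 push 3 @ unit cost 27 (adds 81)
shortest-cost path #4: 10→7→5→6→9 push 8 @ unit cost 29 (adds 232)
shortest-cost path #5: 10→2→11→7→5→6→9 push 2 @ unit cost 34 (adds 68)
total cost = 642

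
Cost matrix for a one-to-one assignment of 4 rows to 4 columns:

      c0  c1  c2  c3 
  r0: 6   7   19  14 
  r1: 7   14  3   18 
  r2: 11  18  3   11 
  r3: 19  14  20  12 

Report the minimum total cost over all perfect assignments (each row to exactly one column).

optimal assignment: row0→col1 (cost 7), row1→col0 (cost 7), row2→col2 (cost 3), row3→col3 (cost 12)
total = 7 + 7 + 3 + 12 = 29

Minimum assignment cost: 29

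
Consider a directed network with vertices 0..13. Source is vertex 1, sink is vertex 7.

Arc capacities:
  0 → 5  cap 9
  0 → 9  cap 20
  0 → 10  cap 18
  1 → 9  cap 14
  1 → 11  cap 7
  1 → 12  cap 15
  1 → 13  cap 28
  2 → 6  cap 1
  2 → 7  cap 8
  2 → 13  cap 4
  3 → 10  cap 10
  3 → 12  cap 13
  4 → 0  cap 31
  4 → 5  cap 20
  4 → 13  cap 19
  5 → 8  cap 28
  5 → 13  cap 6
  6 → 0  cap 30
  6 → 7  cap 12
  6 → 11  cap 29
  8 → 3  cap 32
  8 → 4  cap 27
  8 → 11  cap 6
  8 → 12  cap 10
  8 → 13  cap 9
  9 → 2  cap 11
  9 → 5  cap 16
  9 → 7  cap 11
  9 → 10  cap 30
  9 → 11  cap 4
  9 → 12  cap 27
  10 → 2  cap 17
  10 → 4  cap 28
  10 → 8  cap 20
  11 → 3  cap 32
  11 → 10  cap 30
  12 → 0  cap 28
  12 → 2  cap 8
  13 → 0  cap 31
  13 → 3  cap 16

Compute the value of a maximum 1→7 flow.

Maximum flow value: 20

augment #1: 1→9→7 bottleneck 11, total now 11
augment #2: 1→9→2→7 bottleneck 3, total now 14
augment #3: 1→12→2→7 bottleneck 5, total now 19
augment #4: 1→12→2→6→7 bottleneck 1, total now 20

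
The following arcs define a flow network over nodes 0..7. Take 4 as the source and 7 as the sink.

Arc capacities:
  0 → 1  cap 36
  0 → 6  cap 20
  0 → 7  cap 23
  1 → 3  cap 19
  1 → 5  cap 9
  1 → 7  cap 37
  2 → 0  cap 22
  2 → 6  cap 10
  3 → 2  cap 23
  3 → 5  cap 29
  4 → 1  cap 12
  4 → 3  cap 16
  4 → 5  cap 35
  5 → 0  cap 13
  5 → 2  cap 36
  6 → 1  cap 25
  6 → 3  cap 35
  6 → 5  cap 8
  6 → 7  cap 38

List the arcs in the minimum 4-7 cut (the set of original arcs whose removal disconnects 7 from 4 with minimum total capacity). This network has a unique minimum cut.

Min-cut arcs: {(2,0), (2,6), (4,1), (5,0)} (total capacity 57)

augment #1: 4→1→7 push 12
augment #2: 4→5→0→7 push 13
augment #3: 4→3→2→0→7 push 10
augment #4: 4→3→2→6→7 push 6
augment #5: 4→5→2→6→7 push 4
augment #6: 4→5→2→0→1→7 push 12
max flow = 57; residual-reachable set from 4 gives S-side
cut edges (S→T): {(2,0), (2,6), (4,1), (5,0)} total cap 57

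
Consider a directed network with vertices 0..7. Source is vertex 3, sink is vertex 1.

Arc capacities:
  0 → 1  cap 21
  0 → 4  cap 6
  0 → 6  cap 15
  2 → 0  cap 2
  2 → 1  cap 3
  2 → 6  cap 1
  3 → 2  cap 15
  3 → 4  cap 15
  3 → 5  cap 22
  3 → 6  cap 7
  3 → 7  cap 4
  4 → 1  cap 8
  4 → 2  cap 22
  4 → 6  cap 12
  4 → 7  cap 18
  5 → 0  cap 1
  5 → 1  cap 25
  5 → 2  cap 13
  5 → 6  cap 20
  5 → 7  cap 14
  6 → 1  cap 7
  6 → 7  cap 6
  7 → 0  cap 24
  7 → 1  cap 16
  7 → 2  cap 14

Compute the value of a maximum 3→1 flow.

augment #1: 3→2→1 bottleneck 3, total now 3
augment #2: 3→4→1 bottleneck 8, total now 11
augment #3: 3→5→1 bottleneck 22, total now 33
augment #4: 3→6→1 bottleneck 7, total now 40
augment #5: 3→7→1 bottleneck 4, total now 44
augment #6: 3→2→0→1 bottleneck 2, total now 46
augment #7: 3→4→7→1 bottleneck 7, total now 53
augment #8: 3→2→6→7→1 bottleneck 1, total now 54

Maximum flow value: 54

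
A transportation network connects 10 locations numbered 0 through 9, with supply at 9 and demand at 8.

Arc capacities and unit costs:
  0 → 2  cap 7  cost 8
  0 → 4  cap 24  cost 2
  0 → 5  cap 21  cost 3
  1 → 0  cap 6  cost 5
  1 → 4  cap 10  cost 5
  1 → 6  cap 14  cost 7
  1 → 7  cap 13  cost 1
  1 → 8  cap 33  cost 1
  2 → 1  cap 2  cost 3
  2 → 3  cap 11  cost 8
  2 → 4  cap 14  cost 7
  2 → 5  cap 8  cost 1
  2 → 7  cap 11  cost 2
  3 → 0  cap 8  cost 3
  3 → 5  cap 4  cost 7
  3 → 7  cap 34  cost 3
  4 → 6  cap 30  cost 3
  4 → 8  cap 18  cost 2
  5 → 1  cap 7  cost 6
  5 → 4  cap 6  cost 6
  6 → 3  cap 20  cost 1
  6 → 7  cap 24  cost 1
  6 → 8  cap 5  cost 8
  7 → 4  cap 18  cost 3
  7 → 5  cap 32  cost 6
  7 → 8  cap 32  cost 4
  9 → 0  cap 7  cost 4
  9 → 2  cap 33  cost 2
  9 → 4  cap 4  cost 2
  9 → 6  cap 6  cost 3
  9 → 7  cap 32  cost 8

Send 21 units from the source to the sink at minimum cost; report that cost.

Minimum cost for 21 units: 148

shortest-cost path #1: 9→4→8 push 4 @ unit cost 4 (adds 16)
shortest-cost path #2: 9→2→1→8 push 2 @ unit cost 6 (adds 12)
shortest-cost path #3: 9→0→4→8 push 7 @ unit cost 8 (adds 56)
shortest-cost path #4: 9→2→7→8 push 8 @ unit cost 8 (adds 64)
total cost = 148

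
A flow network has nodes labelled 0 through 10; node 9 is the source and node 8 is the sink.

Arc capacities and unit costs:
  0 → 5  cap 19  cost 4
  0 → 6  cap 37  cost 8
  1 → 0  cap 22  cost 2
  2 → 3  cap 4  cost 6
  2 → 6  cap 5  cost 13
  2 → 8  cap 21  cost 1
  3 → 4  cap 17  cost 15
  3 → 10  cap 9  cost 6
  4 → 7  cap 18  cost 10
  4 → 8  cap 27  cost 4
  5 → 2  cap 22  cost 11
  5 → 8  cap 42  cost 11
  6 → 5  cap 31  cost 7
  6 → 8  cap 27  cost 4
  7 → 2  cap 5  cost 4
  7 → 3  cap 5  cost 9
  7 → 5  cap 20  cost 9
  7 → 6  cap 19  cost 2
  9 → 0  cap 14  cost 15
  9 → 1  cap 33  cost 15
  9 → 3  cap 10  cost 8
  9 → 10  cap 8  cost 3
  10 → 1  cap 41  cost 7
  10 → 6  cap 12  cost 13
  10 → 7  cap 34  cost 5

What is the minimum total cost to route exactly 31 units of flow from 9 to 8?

shortest-cost path #1: 9→10→7→2→8 push 5 @ unit cost 13 (adds 65)
shortest-cost path #2: 9→10→7→6→8 push 3 @ unit cost 14 (adds 42)
shortest-cost path #3: 9→3→10→7→6→8 push 9 @ unit cost 25 (adds 225)
shortest-cost path #4: 9→3→4→8 push 1 @ unit cost 27 (adds 27)
shortest-cost path #5: 9→0→6→8 push 13 @ unit cost 27 (adds 351)
total cost = 710

Minimum cost for 31 units: 710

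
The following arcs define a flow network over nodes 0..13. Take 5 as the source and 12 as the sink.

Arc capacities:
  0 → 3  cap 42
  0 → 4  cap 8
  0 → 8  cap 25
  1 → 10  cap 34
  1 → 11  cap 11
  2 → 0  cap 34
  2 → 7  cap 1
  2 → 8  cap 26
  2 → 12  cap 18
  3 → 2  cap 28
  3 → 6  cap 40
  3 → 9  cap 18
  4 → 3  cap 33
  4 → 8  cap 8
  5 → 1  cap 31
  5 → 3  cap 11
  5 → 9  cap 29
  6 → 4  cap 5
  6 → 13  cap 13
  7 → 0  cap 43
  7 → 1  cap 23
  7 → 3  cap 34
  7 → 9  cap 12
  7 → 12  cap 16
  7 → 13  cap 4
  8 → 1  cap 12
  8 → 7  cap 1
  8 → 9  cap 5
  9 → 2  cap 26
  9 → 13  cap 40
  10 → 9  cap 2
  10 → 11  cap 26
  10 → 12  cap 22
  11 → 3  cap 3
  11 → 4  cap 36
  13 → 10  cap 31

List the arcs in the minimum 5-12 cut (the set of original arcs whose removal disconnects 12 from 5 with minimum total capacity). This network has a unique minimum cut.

Min-cut arcs: {(2,7), (2,12), (8,7), (10,12)} (total capacity 42)

augment #1: 5→1→10→12 push 22
augment #2: 5→3→2→12 push 11
augment #3: 5→9→2→12 push 7
augment #4: 5→9→2→7→12 push 1
augment #5: 5→9→2→8→7→12 push 1
max flow = 42; residual-reachable set from 5 gives S-side
cut edges (S→T): {(2,7), (2,12), (8,7), (10,12)} total cap 42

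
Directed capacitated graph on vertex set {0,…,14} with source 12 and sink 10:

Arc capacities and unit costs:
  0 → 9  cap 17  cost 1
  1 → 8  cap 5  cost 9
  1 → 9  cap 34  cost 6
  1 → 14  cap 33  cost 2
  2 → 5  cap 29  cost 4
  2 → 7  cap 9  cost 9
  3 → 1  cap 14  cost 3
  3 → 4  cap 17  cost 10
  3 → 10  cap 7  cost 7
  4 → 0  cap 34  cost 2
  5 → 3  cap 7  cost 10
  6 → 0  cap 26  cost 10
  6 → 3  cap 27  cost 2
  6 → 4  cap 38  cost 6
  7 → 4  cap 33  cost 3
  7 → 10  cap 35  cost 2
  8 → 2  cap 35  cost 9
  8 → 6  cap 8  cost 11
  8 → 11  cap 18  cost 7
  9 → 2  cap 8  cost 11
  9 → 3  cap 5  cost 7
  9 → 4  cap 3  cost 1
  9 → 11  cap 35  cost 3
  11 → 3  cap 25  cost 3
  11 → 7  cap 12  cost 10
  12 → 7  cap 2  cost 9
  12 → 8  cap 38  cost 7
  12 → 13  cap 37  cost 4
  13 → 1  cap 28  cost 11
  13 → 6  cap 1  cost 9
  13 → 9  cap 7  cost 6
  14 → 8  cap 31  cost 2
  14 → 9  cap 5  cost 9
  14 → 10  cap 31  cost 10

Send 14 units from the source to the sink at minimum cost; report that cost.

Minimum cost for 14 units: 311

shortest-cost path #1: 12→7→10 push 2 @ unit cost 11 (adds 22)
shortest-cost path #2: 12→13→6→3→10 push 1 @ unit cost 22 (adds 22)
shortest-cost path #3: 12→13→9→11→3→10 push 6 @ unit cost 23 (adds 138)
shortest-cost path #4: 12→13→9→11→7→10 push 1 @ unit cost 25 (adds 25)
shortest-cost path #5: 12→8→11→7→10 push 4 @ unit cost 26 (adds 104)
total cost = 311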